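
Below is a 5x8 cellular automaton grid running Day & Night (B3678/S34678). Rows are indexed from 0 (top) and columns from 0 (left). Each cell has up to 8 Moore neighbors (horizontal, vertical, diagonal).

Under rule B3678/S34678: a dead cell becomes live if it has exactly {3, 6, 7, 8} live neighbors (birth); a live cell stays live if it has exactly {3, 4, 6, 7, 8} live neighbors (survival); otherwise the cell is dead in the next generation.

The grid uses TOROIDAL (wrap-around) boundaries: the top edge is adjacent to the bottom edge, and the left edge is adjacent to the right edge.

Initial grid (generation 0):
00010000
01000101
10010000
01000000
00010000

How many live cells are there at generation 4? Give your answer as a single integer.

Simulating step by step:
Generation 0 (given above): 8 live cells
Generation 1: 10 live cells
00101000
10101000
11100000
00100000
00100000
Generation 2: 6 live cells
00000000
01100000
00100000
00110000
01000000
Generation 3: 6 live cells
01100000
00000000
00100000
01100000
00100000
Generation 4: 8 live cells
00000000
01100000
01000000
01110000
00110000
Population at generation 4: 8

Answer: 8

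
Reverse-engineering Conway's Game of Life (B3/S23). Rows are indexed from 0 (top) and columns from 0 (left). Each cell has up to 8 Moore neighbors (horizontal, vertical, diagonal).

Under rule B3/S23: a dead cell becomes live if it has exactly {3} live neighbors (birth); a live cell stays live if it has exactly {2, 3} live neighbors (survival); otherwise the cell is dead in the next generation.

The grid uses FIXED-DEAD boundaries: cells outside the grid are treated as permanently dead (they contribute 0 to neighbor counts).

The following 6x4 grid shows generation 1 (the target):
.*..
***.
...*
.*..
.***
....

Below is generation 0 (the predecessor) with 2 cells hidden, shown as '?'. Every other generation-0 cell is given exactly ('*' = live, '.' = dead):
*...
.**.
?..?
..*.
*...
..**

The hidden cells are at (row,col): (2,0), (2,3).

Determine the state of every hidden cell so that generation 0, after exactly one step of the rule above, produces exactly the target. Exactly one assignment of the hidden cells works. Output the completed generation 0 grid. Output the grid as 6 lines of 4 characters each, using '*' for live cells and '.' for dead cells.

Hidden generation-0 cells (in order): (2,0), (2,3).
A hidden cell only influences target cells in its own 3x3 neighborhood. Try each of the 2^2 = 4 assignments, step the completed generation 0 forward once under B3/S23, and compare with the target:
  (2,0)=. (2,3)=. -> step gives (1,0)='.' but target has '*' -> reject
  (2,0)=. (2,3)=* -> step gives (1,0)='.' but target has '*' -> reject
  (2,0)=* (2,3)=. -> step gives (1,2)='.' but target has '*' -> reject
  (2,0)=* (2,3)=* -> step reproduces the target at every cell -> ACCEPT
Unique solution: (2,0)=live, (2,3)=live.
Check: live-neighbor counts of every cell in the completed generation 0:
1321
3322
1442
2312
0333
1211
Applying B3/S23 to generation 0 with these counts gives:
.*..
***.
...*
.*..
.***
....
which matches the target exactly.

Answer: *...
.**.
*..*
..*.
*...
..**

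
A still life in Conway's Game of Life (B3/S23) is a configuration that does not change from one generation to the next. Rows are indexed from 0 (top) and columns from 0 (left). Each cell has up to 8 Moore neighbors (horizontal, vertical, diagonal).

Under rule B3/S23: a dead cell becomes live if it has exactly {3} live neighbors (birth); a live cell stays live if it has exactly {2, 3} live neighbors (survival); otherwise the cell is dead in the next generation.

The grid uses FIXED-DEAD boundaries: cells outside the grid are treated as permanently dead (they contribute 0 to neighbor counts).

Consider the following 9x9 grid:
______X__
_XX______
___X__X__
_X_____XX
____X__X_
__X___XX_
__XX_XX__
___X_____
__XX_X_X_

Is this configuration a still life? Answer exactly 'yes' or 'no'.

Compute generation 1 and compare to generation 0 (given above):
Generation 1:
_________
__X______
_X_____X_
______XXX
_________
__X_X__X_
__XXXXXX_
_____X___
__XXX____
Cell (0,6) differs: gen0=1 vs gen1=0 -> NOT a still life.

Answer: no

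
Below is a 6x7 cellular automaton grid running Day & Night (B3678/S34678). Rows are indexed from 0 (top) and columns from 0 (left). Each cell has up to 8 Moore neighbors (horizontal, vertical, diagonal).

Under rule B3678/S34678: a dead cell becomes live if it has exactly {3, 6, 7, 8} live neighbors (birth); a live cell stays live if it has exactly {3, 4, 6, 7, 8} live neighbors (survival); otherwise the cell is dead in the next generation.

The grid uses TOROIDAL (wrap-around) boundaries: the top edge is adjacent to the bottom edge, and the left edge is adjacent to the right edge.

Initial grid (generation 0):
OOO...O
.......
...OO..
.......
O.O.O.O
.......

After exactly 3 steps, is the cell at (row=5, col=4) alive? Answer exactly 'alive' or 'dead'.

Simulating step by step:
Generation 0 (given above): 10 live cells
Generation 1: 9 live cells
.......
OOOO...
.......
....OO.
.......
..OO.O.
Generation 2: 7 live cells
....O..
.......
.OOOO..
.......
...O.O.
.......
Generation 3: 3 live cells
.......
..O.O..
.......
.......
.......
....O..

Cell (5,4) at generation 3: 1 -> alive

Answer: alive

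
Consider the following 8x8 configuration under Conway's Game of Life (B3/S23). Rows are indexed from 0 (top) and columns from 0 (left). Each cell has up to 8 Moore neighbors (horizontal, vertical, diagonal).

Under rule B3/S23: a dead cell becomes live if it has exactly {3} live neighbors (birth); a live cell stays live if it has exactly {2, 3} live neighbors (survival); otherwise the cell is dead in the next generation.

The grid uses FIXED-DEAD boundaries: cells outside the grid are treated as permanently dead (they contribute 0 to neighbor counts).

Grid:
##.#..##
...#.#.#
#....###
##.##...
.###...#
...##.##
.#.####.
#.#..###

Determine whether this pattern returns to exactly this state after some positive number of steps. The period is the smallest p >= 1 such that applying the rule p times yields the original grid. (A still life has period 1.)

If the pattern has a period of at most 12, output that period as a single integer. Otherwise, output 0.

Simulating and comparing each generation to the original:
Gen 0 (original, given above): 34 live cells
Gen 1: 31 live cells, differs from original
Gen 2: 22 live cells, differs from original
Gen 3: 16 live cells, differs from original
Gen 4: 16 live cells, differs from original
Gen 5: 18 live cells, differs from original
Gen 6: 15 live cells, differs from original
Gen 7: 16 live cells, differs from original
Gen 8: 13 live cells, differs from original
Gen 9: 15 live cells, differs from original
Gen 10: 13 live cells, differs from original
Gen 11: 20 live cells, differs from original
Gen 12: 10 live cells, differs from original
No period found within 12 steps.

Answer: 0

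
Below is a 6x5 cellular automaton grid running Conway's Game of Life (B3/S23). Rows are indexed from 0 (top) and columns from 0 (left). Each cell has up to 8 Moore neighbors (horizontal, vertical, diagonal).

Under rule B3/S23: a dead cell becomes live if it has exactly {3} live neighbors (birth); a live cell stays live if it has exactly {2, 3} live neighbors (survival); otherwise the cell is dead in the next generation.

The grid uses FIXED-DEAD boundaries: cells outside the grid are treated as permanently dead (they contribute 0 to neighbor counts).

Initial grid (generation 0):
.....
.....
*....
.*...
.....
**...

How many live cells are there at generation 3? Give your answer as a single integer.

Simulating step by step:
Generation 0 (given above): 4 live cells
Generation 1: 2 live cells
.....
.....
.....
.....
**...
.....
Generation 2: 0 live cells
.....
.....
.....
.....
.....
.....
Generation 3: 0 live cells
.....
.....
.....
.....
.....
.....
Population at generation 3: 0

Answer: 0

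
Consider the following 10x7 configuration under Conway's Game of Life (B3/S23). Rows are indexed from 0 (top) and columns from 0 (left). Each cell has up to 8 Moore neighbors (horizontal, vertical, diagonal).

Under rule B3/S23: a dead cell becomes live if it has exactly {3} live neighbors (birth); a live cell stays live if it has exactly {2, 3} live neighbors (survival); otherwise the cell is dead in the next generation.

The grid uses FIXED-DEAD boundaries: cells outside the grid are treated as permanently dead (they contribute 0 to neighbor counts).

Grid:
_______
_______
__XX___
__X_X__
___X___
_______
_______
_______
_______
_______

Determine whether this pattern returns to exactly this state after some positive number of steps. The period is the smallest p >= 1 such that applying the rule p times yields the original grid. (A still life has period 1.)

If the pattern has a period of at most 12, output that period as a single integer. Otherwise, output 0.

Simulating and comparing each generation to the original:
Gen 0 (original, given above): 5 live cells
Gen 1: 5 live cells, MATCHES original -> period = 1

Answer: 1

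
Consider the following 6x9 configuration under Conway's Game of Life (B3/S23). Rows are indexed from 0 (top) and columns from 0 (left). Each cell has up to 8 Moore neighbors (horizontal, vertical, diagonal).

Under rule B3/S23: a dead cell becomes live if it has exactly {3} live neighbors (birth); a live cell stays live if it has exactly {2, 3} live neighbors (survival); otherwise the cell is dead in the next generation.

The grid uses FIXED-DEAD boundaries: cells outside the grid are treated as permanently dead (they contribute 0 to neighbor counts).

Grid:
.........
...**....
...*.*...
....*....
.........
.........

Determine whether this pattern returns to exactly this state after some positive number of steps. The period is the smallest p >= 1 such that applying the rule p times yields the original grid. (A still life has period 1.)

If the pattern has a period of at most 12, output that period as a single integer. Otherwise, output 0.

Answer: 1

Derivation:
Simulating and comparing each generation to the original:
Gen 0 (original, given above): 5 live cells
Gen 1: 5 live cells, MATCHES original -> period = 1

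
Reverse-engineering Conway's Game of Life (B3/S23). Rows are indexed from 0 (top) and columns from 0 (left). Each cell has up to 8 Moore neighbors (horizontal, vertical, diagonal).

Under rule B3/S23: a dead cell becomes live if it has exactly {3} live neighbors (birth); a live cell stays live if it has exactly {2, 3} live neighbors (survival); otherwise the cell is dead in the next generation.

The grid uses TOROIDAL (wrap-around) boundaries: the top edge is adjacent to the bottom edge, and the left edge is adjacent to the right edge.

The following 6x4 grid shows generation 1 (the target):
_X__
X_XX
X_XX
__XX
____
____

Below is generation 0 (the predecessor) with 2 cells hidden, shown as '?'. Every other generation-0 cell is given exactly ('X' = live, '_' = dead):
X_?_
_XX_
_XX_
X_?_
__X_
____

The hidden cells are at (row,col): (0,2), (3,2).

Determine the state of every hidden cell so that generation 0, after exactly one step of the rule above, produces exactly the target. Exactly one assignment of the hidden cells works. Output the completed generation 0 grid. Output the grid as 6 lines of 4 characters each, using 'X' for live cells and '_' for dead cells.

Hidden generation-0 cells (in order): (0,2), (3,2).
A hidden cell only influences target cells in its own 3x3 neighborhood. Try each of the 2^2 = 4 assignments, step the completed generation 0 forward once under B3/S23, and compare with the target:
  (0,2)=_ (3,2)=_ -> step reproduces the target at every cell -> ACCEPT
  (0,2)=_ (3,2)=X -> step gives (2,2)='_' but target has 'X' -> reject
  (0,2)=X (3,2)=_ -> step gives (0,1)='_' but target has 'X' -> reject
  (0,2)=X (3,2)=X -> step gives (0,1)='_' but target has 'X' -> reject
Unique solution: (0,2)=dead, (3,2)=dead.
Check: live-neighbor counts of every cell in the completed generation 0:
1322
3433
3433
1433
1202
1212
Applying B3/S23 to generation 0 with these counts gives:
_X__
X_XX
X_XX
__XX
____
____
which matches the target exactly.

Answer: X___
_XX_
_XX_
X___
__X_
____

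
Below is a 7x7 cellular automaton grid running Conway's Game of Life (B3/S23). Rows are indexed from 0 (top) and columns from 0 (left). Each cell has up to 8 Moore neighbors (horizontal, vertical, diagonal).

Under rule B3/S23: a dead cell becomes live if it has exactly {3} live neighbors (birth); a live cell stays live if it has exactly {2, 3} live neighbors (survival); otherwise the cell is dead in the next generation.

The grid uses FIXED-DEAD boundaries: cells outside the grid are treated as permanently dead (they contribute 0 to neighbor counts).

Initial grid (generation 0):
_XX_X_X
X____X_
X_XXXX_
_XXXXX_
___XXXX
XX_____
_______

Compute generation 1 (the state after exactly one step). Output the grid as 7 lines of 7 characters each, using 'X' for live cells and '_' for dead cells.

Simulating step by step:
Generation 0 (given above): 22 live cells
Generation 1: 11 live cells
(generation 1 grid is the final answer)

Answer: _X___X_
X_____X
X_____X
_X_____
X_____X
____XX_
_______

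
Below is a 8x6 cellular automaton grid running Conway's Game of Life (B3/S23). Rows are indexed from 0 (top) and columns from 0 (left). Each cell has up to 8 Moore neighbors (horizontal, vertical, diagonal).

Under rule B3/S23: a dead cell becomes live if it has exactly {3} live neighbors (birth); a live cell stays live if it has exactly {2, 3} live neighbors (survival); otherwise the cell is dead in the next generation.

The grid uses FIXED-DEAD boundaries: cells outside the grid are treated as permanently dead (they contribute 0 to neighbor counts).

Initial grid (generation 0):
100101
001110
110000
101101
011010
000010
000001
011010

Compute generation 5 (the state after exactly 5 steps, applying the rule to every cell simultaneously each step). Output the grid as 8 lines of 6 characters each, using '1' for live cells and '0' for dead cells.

Simulating step by step:
Generation 0 (given above): 20 live cells
Generation 1: 20 live cells
001100
101110
100000
100110
011011
000111
000111
000000
Generation 2: 17 live cells
011010
001010
101000
101111
011000
000000
000101
000010
Generation 3: 13 live cells
011000
001000
001001
100010
011010
001000
000010
000010
Generation 4: 14 live cells
011000
001100
010100
001011
011000
011000
000100
000000
Generation 5: 9 live cells
(generation 5 grid is the final answer)

Answer: 011100
000100
010000
000010
000000
010100
001000
000000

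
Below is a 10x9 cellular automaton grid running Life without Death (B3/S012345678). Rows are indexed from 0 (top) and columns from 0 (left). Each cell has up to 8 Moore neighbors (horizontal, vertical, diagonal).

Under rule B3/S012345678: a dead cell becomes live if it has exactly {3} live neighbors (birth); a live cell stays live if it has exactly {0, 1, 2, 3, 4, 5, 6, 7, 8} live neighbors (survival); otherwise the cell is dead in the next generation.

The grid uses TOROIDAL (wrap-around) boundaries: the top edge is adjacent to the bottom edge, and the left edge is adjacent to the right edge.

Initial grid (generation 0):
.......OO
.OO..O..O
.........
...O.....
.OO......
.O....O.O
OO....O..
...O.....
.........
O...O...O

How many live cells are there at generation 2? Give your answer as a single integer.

Answer: 39

Derivation:
Simulating step by step:
Generation 0 (given above): 19 live cells
Generation 1: 29 live cells
.O.....OO
OOO..O.OO
..O......
..OO.....
OOO......
.O....OOO
OOO...OO.
...O.....
.........
O...O..OO
Generation 2: 39 live cells
.OO....OO
OOO..OOOO
O.O.....O
..OO.....
OOOO...OO
.O....OOO
OOO...OO.
.OOO.....
........O
O...O..OO
Population at generation 2: 39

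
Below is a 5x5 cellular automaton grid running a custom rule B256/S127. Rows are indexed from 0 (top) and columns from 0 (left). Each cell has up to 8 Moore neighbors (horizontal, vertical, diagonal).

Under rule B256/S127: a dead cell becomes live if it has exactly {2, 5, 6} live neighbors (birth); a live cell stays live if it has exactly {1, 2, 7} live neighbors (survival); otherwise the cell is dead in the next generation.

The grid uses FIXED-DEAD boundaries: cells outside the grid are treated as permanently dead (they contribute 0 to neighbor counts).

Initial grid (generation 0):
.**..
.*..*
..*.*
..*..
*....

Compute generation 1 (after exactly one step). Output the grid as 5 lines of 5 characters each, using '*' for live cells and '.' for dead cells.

Simulating step by step:
Generation 0 (given above): 8 live cells
Generation 1: 10 live cells
(generation 1 grid is the final answer)

Answer: ****.
*...*
..*.*
..*..
.*...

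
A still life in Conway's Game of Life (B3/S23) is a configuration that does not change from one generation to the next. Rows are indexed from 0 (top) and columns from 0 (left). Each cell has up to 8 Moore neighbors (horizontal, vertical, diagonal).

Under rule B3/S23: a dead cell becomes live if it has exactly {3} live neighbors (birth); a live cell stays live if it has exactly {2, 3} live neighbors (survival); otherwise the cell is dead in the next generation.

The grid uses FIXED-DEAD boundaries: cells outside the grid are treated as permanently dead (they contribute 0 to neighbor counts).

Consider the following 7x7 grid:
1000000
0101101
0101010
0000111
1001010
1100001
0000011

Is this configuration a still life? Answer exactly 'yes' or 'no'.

Answer: no

Derivation:
Compute generation 1 and compare to generation 0 (given above):
Generation 1:
0000000
1101110
0001000
0011001
1100000
1100101
0000011
Cell (0,0) differs: gen0=1 vs gen1=0 -> NOT a still life.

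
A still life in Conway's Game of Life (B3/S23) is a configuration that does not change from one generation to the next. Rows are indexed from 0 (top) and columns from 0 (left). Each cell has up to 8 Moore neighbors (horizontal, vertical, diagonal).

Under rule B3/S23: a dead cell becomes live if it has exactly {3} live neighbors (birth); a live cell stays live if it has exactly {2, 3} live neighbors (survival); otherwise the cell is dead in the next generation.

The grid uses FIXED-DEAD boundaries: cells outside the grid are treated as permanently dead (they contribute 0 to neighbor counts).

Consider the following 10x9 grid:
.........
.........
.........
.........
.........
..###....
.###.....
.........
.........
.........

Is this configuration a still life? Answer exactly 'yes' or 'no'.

Compute generation 1 and compare to generation 0 (given above):
Generation 1:
.........
.........
.........
.........
...#.....
.#..#....
.#..#....
..#......
.........
.........
Cell (4,3) differs: gen0=0 vs gen1=1 -> NOT a still life.

Answer: no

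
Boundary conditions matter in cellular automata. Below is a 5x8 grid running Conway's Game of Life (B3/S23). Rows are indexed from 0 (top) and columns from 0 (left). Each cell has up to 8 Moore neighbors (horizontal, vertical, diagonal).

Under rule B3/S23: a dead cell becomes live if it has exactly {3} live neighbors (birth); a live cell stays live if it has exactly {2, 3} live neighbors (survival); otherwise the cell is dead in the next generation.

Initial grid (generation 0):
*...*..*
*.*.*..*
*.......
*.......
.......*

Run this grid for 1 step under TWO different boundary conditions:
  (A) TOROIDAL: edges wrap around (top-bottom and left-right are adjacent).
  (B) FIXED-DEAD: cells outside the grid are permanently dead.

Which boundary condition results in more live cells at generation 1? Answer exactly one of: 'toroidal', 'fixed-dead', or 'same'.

Answer: toroidal

Derivation:
Under TOROIDAL boundary, generation 1:
.*.*..*.
...*....
*.......
*......*
.......*
Population = 8

Under FIXED-DEAD boundary, generation 1:
.*.*....
*..*....
*.......
........
........
Population = 5

Comparison: toroidal=8, fixed-dead=5 -> toroidal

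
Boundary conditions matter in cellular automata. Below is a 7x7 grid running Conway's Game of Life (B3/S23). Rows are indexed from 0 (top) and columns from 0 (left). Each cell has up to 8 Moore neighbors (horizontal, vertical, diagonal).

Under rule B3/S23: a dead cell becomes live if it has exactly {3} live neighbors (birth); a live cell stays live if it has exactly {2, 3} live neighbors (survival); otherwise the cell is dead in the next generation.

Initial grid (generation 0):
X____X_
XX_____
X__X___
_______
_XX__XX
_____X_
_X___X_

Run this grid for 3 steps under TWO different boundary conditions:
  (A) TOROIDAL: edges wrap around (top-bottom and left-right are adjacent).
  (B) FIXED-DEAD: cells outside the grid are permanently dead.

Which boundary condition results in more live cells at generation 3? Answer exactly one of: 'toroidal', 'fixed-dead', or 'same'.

Under TOROIDAL boundary, generation 3:
_X__X__
______X
_______
___XX__
_X_XX__
XX___XX
___XXX_
Population = 15

Under FIXED-DEAD boundary, generation 3:
_X_____
_X_____
__X____
_XXXXX_
_XXX__X
___X__X
_____X_
Population = 15

Comparison: toroidal=15, fixed-dead=15 -> same

Answer: same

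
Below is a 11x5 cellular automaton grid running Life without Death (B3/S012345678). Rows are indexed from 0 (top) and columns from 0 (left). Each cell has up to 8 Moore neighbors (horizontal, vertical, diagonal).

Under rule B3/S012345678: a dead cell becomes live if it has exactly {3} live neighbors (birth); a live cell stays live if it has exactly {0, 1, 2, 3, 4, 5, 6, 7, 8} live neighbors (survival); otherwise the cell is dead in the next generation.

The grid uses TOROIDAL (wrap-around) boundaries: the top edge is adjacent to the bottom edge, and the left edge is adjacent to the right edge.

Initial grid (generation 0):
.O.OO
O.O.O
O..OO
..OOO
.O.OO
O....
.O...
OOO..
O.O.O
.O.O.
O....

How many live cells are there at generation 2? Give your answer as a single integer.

Answer: 37

Derivation:
Simulating step by step:
Generation 0 (given above): 26 live cells
Generation 1: 37 live cells
.OOOO
O.O.O
O..OO
.OOOO
.O.OO
OOO.O
.OO..
OOOOO
O.O.O
.OOO.
OO.O.
Generation 2: 37 live cells
.OOOO
O.O.O
O..OO
.OOOO
.O.OO
OOO.O
.OO..
OOOOO
O.O.O
.OOO.
OO.O.
Population at generation 2: 37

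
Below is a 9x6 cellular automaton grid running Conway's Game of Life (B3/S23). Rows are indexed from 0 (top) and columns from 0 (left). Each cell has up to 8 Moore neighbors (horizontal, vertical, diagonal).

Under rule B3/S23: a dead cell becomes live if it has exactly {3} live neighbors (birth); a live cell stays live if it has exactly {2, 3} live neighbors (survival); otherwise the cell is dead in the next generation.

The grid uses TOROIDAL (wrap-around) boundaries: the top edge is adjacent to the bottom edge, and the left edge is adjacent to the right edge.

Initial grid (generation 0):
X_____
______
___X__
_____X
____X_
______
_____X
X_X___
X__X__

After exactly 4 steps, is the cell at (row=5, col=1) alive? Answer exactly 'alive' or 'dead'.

Answer: dead

Derivation:
Simulating step by step:
Generation 0 (given above): 9 live cells
Generation 1: 6 live cells
______
______
______
____X_
______
______
______
XX___X
X____X
Generation 2: 5 live cells
______
______
______
______
______
______
X_____
_X___X
_X___X
Generation 3: 3 live cells
______
______
______
______
______
______
X_____
_X___X
______
Generation 4: 2 live cells
______
______
______
______
______
______
X_____
X_____
______

Cell (5,1) at generation 4: 0 -> dead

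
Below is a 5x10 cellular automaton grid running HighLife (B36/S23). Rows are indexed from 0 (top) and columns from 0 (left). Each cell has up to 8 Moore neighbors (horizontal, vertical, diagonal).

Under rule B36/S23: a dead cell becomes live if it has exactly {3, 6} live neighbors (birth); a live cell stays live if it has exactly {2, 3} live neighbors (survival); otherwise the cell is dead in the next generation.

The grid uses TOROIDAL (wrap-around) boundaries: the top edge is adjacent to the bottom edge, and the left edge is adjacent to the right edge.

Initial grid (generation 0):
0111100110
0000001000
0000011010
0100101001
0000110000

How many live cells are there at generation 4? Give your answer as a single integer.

Answer: 7

Derivation:
Simulating step by step:
Generation 0 (given above): 16 live cells
Generation 1: 20 live cells
0011101100
0011101010
0000001000
0000111100
1100001110
Generation 2: 11 live cells
0000100001
0010101000
0000010000
0000000010
0110010010
Generation 3: 8 live cells
0110100000
0001100000
0000010000
0000000000
0000000011
Generation 4: 7 live cells
0010100000
0011110000
0000100000
0000000000
0000000000
Population at generation 4: 7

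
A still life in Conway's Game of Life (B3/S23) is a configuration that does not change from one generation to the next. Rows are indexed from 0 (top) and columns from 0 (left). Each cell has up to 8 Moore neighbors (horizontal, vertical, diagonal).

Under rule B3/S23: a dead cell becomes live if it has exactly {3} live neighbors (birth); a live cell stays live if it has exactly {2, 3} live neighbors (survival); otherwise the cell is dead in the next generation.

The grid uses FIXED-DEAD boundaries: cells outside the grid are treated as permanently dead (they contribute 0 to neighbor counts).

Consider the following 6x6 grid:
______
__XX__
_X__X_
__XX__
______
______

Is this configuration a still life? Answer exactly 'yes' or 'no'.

Answer: yes

Derivation:
Compute generation 1 and compare to generation 0 (given above):
Generation 1:
______
__XX__
_X__X_
__XX__
______
______
The grids are IDENTICAL -> still life.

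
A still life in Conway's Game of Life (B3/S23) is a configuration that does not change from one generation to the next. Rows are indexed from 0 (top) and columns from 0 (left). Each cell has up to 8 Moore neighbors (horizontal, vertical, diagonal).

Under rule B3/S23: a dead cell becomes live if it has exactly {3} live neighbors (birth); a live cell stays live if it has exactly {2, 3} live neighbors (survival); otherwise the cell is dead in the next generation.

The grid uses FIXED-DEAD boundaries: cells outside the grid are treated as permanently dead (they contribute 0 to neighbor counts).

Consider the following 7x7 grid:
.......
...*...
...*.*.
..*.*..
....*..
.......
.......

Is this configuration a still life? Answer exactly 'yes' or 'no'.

Answer: no

Derivation:
Compute generation 1 and compare to generation 0 (given above):
Generation 1:
.......
....*..
..**...
....**.
...*...
.......
.......
Cell (1,3) differs: gen0=1 vs gen1=0 -> NOT a still life.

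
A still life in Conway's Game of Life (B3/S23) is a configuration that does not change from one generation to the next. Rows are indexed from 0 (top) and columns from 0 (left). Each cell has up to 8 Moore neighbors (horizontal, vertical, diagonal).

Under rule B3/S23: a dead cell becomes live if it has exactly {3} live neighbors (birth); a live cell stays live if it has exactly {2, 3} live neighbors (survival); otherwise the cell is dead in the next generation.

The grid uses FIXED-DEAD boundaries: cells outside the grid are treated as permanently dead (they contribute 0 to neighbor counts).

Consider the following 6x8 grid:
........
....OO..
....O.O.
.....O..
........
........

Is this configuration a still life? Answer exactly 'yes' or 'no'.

Answer: yes

Derivation:
Compute generation 1 and compare to generation 0 (given above):
Generation 1:
........
....OO..
....O.O.
.....O..
........
........
The grids are IDENTICAL -> still life.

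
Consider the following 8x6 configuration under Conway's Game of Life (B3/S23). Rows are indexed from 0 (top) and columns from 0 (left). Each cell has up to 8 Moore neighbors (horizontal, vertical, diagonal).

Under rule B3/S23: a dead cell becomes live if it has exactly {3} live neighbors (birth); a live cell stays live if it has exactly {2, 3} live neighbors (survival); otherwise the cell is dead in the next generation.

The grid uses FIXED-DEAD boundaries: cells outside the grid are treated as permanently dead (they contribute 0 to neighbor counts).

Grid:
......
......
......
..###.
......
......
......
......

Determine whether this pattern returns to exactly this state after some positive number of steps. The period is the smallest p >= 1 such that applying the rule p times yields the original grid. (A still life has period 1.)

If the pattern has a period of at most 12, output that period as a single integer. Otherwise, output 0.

Answer: 2

Derivation:
Simulating and comparing each generation to the original:
Gen 0 (original, given above): 3 live cells
Gen 1: 3 live cells, differs from original
Gen 2: 3 live cells, MATCHES original -> period = 2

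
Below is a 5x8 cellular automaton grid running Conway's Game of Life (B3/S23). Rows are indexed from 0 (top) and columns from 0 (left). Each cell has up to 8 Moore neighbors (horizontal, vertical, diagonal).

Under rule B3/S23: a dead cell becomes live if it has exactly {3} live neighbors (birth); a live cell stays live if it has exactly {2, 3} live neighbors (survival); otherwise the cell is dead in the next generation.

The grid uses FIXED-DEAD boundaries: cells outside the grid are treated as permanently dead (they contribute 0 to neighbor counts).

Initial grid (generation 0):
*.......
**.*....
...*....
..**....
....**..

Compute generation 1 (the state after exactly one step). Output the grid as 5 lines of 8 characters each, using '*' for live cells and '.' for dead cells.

Answer: **......
***.....
.*.**...
..**....
...**...

Derivation:
Simulating step by step:
Generation 0 (given above): 9 live cells
Generation 1: 12 live cells
(generation 1 grid is the final answer)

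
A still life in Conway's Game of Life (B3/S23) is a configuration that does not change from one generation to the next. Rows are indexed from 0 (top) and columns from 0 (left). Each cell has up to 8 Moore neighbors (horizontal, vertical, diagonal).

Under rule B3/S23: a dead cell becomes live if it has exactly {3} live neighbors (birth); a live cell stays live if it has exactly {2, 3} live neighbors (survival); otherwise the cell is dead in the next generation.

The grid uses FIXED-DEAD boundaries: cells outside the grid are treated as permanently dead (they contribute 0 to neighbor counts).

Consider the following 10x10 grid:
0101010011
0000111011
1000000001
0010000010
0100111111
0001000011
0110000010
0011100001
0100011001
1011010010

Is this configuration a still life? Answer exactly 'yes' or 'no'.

Answer: no

Derivation:
Compute generation 1 and compare to generation 0 (given above):
Generation 1:
0000011111
0000111100
0000010101
0100011000
0011111000
0101111000
0100100010
0001110011
0100011011
0110111000
Cell (0,1) differs: gen0=1 vs gen1=0 -> NOT a still life.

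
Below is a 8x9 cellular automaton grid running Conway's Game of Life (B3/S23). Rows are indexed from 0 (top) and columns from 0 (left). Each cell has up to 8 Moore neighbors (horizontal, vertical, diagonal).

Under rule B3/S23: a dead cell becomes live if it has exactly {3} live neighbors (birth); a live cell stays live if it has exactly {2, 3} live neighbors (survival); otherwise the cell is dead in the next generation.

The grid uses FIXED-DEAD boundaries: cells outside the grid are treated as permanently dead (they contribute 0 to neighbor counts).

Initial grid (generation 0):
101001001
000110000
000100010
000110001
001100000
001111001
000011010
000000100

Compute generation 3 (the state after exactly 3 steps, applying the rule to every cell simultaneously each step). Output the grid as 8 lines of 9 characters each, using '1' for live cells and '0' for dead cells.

Answer: 000000000
011011000
000000000
000110000
000010100
000010010
000001010
000000000

Derivation:
Simulating step by step:
Generation 0 (given above): 22 live cells
Generation 1: 14 live cells
000110000
001110000
001000000
000010000
000001000
001001100
000000010
000001100
Generation 2: 13 live cells
001010000
001010000
001010000
000000000
000011100
000001100
000000010
000000100
Generation 3: 12 live cells
(generation 3 grid is the final answer)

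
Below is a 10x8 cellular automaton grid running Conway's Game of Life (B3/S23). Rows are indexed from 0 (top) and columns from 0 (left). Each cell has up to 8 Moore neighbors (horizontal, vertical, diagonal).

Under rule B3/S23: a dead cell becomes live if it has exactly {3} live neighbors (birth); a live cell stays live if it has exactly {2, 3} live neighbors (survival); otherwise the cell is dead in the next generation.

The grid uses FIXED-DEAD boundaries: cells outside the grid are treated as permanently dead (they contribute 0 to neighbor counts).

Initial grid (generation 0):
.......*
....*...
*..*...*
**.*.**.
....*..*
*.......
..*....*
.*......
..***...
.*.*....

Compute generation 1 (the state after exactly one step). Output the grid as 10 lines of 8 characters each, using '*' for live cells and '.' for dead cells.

Simulating step by step:
Generation 0 (given above): 21 live cells
Generation 1: 25 live cells
(generation 1 grid is the final answer)

Answer: ........
........
****.**.
****.***
**..***.
........
.*......
.*......
.*.**...
...**...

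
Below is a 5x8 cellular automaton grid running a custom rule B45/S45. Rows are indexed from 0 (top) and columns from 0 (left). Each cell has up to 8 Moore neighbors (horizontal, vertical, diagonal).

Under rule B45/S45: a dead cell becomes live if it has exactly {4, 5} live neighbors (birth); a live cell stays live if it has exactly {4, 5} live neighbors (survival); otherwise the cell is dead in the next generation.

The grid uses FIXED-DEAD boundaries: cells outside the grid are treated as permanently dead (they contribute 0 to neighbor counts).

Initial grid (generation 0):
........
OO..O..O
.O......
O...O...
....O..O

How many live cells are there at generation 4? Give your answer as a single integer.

Simulating step by step:
Generation 0 (given above): 9 live cells
Generation 1: 1 live cells
........
........
O.......
........
........
Generation 2: 0 live cells
........
........
........
........
........
Generation 3: 0 live cells
........
........
........
........
........
Generation 4: 0 live cells
........
........
........
........
........
Population at generation 4: 0

Answer: 0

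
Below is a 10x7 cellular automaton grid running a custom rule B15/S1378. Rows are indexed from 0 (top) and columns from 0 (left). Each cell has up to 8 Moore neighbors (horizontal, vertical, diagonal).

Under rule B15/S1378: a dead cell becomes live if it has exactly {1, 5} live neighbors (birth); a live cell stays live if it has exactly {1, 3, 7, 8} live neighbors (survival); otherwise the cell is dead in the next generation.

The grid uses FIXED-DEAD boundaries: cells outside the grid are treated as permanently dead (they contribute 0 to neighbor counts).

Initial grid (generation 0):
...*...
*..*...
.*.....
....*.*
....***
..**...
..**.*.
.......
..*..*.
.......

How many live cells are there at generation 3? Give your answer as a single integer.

Simulating step by step:
Generation 0 (given above): 16 live cells
Generation 1: 28 live cells
**.*...
*..*...
.*....*
***..*.
.*..*..
..*.*..
..**..*
.......
.*.**.*
.******
Generation 2: 17 live cells
...*...
*..*.**
......*
*.*....
......*
*.**..*
...*...
*......
..*..*.
.......
Generation 3: 23 live cells
**.*...
.*.*...
.......
...*...
....*.*
......*
.....**
.....**
*..**.*
.******
Population at generation 3: 23

Answer: 23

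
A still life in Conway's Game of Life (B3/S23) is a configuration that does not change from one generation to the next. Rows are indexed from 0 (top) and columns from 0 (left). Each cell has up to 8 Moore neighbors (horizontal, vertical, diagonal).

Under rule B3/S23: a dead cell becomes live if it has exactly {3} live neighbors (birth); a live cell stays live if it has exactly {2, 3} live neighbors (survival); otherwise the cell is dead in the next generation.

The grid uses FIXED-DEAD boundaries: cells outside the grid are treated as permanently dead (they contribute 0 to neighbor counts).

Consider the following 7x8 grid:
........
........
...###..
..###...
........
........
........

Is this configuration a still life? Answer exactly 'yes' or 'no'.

Compute generation 1 and compare to generation 0 (given above):
Generation 1:
........
....#...
..#..#..
..#..#..
...#....
........
........
Cell (1,4) differs: gen0=0 vs gen1=1 -> NOT a still life.

Answer: no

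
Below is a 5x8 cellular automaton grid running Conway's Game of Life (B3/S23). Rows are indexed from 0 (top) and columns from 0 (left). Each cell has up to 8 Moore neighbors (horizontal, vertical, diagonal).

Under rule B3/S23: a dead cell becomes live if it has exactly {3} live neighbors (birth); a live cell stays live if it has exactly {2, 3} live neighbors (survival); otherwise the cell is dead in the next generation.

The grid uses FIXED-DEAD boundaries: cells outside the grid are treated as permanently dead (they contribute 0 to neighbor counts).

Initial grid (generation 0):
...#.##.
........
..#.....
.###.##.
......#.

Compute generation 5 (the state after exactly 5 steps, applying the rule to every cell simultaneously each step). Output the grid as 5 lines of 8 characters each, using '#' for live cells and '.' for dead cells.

Simulating step by step:
Generation 0 (given above): 10 live cells
Generation 1: 11 live cells
........
........
.###....
.###.##.
..#..##.
Generation 2: 12 live cells
........
..#.....
.#.##...
.....##.
.######.
Generation 3: 12 live cells
........
..##....
..####..
.#....#.
..###.#.
Generation 4: 9 live cells
........
..#.....
.#..##..
.#....#.
..##.#..
Generation 5: 7 live cells
(generation 5 grid is the final answer)

Answer: ........
........
.##..#..
.#.#..#.
..#.....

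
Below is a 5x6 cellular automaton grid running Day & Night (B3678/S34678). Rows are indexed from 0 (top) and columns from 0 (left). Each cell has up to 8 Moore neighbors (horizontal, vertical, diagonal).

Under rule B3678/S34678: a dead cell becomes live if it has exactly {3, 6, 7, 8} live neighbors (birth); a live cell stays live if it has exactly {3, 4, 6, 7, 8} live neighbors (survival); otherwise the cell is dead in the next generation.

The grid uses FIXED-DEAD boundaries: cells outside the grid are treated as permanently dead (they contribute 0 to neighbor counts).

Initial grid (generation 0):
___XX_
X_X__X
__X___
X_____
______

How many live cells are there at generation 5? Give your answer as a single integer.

Simulating step by step:
Generation 0 (given above): 7 live cells
Generation 1: 2 live cells
______
_X__X_
______
______
______
Generation 2: 0 live cells
______
______
______
______
______
Generation 3: 0 live cells
______
______
______
______
______
Generation 4: 0 live cells
______
______
______
______
______
Generation 5: 0 live cells
______
______
______
______
______
Population at generation 5: 0

Answer: 0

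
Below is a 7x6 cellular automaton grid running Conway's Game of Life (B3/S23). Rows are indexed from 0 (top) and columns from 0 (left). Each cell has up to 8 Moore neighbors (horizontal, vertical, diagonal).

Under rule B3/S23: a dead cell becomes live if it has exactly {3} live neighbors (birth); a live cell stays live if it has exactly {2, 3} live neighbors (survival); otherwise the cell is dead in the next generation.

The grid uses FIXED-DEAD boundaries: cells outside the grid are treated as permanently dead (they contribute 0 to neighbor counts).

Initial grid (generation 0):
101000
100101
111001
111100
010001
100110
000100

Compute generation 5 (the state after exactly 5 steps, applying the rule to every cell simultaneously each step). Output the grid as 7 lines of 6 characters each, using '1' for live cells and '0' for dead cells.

Answer: 000000
000000
000000
000000
000000
000000
000000

Derivation:
Simulating step by step:
Generation 0 (given above): 19 live cells
Generation 1: 11 live cells
010000
100110
000000
000110
000000
001110
000110
Generation 2: 5 live cells
000000
000000
000000
000000
001000
001010
001010
Generation 3: 3 live cells
000000
000000
000000
000000
000100
011000
000000
Generation 4: 2 live cells
000000
000000
000000
000000
001000
001000
000000
Generation 5: 0 live cells
(generation 5 grid is the final answer)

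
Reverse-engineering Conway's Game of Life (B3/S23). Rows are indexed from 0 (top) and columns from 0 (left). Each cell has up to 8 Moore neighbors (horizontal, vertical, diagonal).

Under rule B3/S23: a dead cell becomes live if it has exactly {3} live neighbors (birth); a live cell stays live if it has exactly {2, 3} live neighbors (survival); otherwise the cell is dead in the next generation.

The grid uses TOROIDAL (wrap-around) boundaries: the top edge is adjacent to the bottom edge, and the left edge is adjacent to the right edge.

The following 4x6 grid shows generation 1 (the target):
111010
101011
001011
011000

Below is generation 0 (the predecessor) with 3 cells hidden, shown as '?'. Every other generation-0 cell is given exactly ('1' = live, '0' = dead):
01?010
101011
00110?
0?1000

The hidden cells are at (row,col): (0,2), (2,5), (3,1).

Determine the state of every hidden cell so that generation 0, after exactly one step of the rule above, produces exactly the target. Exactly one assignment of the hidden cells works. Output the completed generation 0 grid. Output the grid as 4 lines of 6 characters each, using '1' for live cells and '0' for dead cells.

Hidden generation-0 cells (in order): (0,2), (2,5), (3,1).
A hidden cell only influences target cells in its own 3x3 neighborhood. Try each of the 2^3 = 8 assignments, step the completed generation 0 forward once under B3/S23, and compare with the target:
  (0,2)=0 (2,5)=0 (3,1)=0 -> step reproduces the target at every cell -> ACCEPT
  (0,2)=0 (2,5)=0 (3,1)=1 -> step gives (0,0)='0' but target has '1' -> reject
  (0,2)=0 (2,5)=1 (3,1)=0 -> step gives (1,4)='0' but target has '1' -> reject
  (0,2)=0 (2,5)=1 (3,1)=1 -> step gives (0,0)='0' but target has '1' -> reject
  (0,2)=1 (2,5)=0 (3,1)=0 -> step gives (0,1)='0' but target has '1' -> reject
  (0,2)=1 (2,5)=0 (3,1)=1 -> step gives (0,0)='0' but target has '1' -> reject
  (0,2)=1 (2,5)=1 (3,1)=0 -> step gives (0,1)='0' but target has '1' -> reject
  (0,2)=1 (2,5)=1 (3,1)=1 -> step gives (0,0)='0' but target has '1' -> reject
Unique solution: (0,2)=dead, (2,5)=dead, (3,1)=dead.
Check: live-neighbor counts of every cell in the completed generation 0:
333424
243533
243433
133421
Applying B3/S23 to generation 0 with these counts gives:
111010
101011
001011
011000
which matches the target exactly.

Answer: 010010
101011
001100
001000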